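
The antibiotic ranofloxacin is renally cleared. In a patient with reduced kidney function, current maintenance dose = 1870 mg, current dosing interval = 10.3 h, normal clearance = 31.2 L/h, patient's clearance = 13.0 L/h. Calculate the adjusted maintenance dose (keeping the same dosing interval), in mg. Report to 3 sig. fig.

To keep the same average steady-state level, dosing rate must scale with clearance.
CL ratio = 13.0 / 31.2 = 0.4167
New dose (same interval) = 1870 × 0.4167 = 779.2 mg

779 mg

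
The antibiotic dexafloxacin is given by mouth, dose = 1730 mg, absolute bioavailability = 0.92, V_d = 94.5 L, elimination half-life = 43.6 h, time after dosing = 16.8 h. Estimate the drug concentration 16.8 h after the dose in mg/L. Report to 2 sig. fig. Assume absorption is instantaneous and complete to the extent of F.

Amount reaching circulation = F × Dose = 0.92 × 1730 = 1592 mg
C₀ = F·Dose / Vd = 1592 / 94.5 = 16.85 mg/L
k = ln2 / t½ = 0.693147 / 43.6 = 0.01590 h⁻¹
C = C₀ · e^(−k·t) = 16.85 × e^(−0.01590 × 16.8)
  = 16.85 × 0.7656 = 12.90 mg/L

13 mg/L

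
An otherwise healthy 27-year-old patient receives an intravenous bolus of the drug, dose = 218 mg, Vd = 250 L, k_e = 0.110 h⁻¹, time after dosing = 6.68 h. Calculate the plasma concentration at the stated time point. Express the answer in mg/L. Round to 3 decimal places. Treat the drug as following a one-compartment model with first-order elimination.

C₀ = Dose / Vd = 218.0 / 250 = 0.8720 mg/L
C = C₀ · e^(−k·t) = 0.8720 × e^(−0.1100 × 6.68)
  = 0.8720 × 0.4796 = 0.4182 mg/L

0.418 mg/L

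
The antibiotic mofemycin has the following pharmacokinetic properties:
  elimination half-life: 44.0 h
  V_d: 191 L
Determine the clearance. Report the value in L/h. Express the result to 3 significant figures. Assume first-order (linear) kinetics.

3.01 L/h

k = ln2 / t½ = 0.693147 / 44.0 = 0.01575 h⁻¹
CL = k × Vd = 0.01575 × 191 = 3.008 L/h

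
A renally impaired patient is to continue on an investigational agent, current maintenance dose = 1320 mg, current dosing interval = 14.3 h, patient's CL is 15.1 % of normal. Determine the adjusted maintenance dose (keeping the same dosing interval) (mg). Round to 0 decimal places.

To keep the same average steady-state level, dosing rate must scale with clearance.
CL ratio = 15.1 / 100 = 0.1510
New dose (same interval) = 1320 × 0.1510 = 199.3 mg

199 mg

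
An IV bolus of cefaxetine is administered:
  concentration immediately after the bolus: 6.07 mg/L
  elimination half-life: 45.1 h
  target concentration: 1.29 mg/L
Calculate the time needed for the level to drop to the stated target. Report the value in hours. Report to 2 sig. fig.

100 h

k = ln2 / t½ = 0.693147 / 45.1 = 0.01537 h⁻¹
t = ln(C₀ / C) / k = ln(6.070 / 1.29) / 0.01537
  = ln(4.705) / 0.01537 = 1.549 / 0.01537 = 100.8 h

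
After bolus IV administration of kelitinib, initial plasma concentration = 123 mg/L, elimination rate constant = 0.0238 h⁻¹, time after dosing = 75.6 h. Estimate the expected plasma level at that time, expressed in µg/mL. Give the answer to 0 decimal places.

20 µg/mL

C = C₀ · e^(−k·t) = 123.0 × e^(−0.02380 × 75.6)
  = 123.0 × 0.1654 = 20.34 mg/L
(20.34 mg/L = 20.34 µg/mL)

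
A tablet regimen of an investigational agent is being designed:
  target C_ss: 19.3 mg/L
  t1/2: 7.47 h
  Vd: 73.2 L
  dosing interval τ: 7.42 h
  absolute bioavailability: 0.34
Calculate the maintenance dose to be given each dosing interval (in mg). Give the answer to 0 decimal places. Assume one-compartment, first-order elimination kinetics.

k = ln2 / t½ = 0.693147 / 7.47 = 0.09279 h⁻¹
CL = k × Vd = 0.09279 × 73.2 = 6.792 L/h
At steady state, F × (Dose/τ) = Css × CL.
Dose = Css × CL × τ / F = 19.3 × 6.792 × 7.42 / 0.34 = 2861 mg

2861 mg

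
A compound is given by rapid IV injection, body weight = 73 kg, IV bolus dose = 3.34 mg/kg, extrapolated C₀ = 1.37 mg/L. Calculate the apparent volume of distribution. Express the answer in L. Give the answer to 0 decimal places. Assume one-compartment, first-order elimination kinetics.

Dose = 3.34 × 73 = 243.8 mg
Vd = Dose / C₀ = 243.8 / 1.37 = 178.0 L

178 L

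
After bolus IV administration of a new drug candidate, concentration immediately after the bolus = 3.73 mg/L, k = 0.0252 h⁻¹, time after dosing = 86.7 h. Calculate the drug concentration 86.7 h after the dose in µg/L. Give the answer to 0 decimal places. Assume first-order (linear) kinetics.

C = C₀ · e^(−k·t) = 3.730 × e^(−0.02520 × 86.7)
  = 3.730 × 0.1125 = 0.4196 mg/L
Convert: 0.4196 mg/L × 1000 = 419.6 µg/L

420 µg/L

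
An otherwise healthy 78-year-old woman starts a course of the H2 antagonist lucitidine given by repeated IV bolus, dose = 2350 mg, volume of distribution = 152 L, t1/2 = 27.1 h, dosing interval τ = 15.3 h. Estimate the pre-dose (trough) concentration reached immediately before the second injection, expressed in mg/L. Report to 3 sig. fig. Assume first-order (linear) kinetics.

C₀ per dose = Dose / Vd = 2350 / 152 = 15.46 mg/L
k = ln2 / t½ = 0.693147 / 27.1 = 0.02558 h⁻¹
Fraction remaining after one interval: r = e^(−kτ) = e^(−0.02558 × 15.3) = 0.6761
Before dose 2, 1 dose has been given (aged 1τ).
C_trough = C₀ × r = 15.46 × 0.6761 = 10.45 mg/L

10.5 mg/L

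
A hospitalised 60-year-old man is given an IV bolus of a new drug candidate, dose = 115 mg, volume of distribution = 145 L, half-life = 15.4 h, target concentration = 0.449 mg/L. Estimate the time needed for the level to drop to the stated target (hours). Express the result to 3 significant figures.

12.6 h

C₀ = Dose / Vd = 115.0 / 145 = 0.7931 mg/L
k = ln2 / t½ = 0.693147 / 15.4 = 0.04501 h⁻¹
t = ln(C₀ / C) / k = ln(0.7931 / 0.449) / 0.04501
  = ln(1.766) / 0.04501 = 0.5687 / 0.04501 = 12.63 h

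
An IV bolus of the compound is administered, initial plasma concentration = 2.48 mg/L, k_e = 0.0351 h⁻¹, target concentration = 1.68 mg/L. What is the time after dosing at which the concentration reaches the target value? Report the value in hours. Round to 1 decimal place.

t = ln(C₀ / C) / k = ln(2.480 / 1.68) / 0.03510
  = ln(1.476) / 0.03510 = 0.3893 / 0.03510 = 11.09 h

11.1 h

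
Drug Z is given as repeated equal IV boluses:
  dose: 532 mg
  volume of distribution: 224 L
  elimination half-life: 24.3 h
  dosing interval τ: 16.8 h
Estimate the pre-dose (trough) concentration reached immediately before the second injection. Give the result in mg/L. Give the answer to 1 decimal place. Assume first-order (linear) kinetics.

1.5 mg/L

C₀ per dose = Dose / Vd = 532 / 224 = 2.375 mg/L
k = ln2 / t½ = 0.693147 / 24.3 = 0.02852 h⁻¹
Fraction remaining after one interval: r = e^(−kτ) = e^(−0.02852 × 16.8) = 0.6193
Before dose 2, 1 dose has been given (aged 1τ).
C_trough = C₀ × r = 2.375 × 0.6193 = 1.471 mg/L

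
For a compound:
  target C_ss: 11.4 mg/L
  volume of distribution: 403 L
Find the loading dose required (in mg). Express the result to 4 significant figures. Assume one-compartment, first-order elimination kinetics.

4594 mg

LD = Css × Vd = 11.4 × 403 = 4594 mg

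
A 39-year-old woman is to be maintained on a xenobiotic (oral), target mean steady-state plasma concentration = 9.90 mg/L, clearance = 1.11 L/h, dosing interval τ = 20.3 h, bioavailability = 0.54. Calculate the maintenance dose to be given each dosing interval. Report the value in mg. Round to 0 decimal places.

413 mg

At steady state, F × (Dose/τ) = Css × CL.
Dose = Css × CL × τ / F = 9.90 × 1.110 × 20.3 / 0.54 = 413.1 mg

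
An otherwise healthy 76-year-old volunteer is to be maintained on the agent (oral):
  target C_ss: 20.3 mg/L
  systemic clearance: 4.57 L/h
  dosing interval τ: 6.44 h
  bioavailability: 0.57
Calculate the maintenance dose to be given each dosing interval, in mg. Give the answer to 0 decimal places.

1048 mg

At steady state, F × (Dose/τ) = Css × CL.
Dose = Css × CL × τ / F = 20.3 × 4.570 × 6.44 / 0.57 = 1048 mg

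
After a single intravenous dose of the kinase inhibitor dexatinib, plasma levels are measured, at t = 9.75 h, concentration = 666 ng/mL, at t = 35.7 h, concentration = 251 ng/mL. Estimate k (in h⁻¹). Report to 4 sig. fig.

0.03760 h⁻¹

k = ln(C₁/C₂) / (t₂ − t₁) = ln(666/251) / (35.7 − 9.75)
  = 0.9758 / 25.95 = 0.03760 h⁻¹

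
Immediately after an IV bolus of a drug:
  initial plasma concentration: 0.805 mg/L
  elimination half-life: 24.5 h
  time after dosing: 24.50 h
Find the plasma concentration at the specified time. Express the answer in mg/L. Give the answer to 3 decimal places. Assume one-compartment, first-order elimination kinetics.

0.403 mg/L

k = ln2 / t½ = 0.693147 / 24.5 = 0.02829 h⁻¹
t / t½ = 24.50 / 24.5 = 1 half-lives
C = C₀ × (1/2)^1 = 0.8050 × 0.5000 = 0.4025 mg/L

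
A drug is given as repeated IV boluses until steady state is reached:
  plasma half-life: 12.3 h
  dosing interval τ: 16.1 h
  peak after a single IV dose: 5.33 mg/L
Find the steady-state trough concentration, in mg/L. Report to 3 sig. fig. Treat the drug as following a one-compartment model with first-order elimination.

3.61 mg/L

k = ln2 / t½ = 0.693147 / 12.3 = 0.05635 h⁻¹
e^(−kτ) = e^(−0.05635 × 16.1) = 0.4036
Accumulation ratio R = 1 / (1 − e^(−kτ)) = 1 / (1 − 0.4036) = 1.677
Steady-state trough = C₀ × R × e^(−kτ) = 5.33 × 1.677 × 0.4036 = 3.608 mg/L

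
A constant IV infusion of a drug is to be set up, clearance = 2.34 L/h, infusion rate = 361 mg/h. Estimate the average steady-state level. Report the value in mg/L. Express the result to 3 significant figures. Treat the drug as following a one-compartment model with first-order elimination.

154 mg/L

At steady state Css = R₀ / CL = 361 / 2.340 = 154.3 mg/L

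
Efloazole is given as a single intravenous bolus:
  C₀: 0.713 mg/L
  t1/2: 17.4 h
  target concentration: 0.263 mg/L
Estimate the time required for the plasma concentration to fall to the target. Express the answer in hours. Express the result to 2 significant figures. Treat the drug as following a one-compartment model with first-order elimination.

25 h

k = ln2 / t½ = 0.693147 / 17.4 = 0.03984 h⁻¹
t = ln(C₀ / C) / k = ln(0.7130 / 0.263) / 0.03984
  = ln(2.711) / 0.03984 = 0.9973 / 0.03984 = 25.03 h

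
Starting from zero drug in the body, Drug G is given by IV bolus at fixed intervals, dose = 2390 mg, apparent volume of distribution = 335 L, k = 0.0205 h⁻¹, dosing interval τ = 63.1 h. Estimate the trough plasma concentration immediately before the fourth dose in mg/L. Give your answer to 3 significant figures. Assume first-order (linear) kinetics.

2.64 mg/L

C₀ per dose = Dose / Vd = 2390 / 335 = 7.134 mg/L
Fraction remaining after one interval: r = e^(−kτ) = e^(−0.02050 × 63.1) = 0.2743
Before dose 4, 3 doses have been given (aged 1τ, 2τ, 3τ).
C_trough = C₀ × (r + r² + … + r^3) = C₀ × r(1−r^3)/(1−r)
        = 7.134 × 0.2743 × (1 − 0.02064) / (1 − 0.2743) = 2.641 mg/L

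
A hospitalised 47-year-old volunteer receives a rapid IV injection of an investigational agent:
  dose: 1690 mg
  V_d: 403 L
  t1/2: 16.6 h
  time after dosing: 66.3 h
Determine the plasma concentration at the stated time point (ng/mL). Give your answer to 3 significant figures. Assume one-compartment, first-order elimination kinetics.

263 ng/mL

C₀ = Dose / Vd = 1690 / 403 = 4.194 mg/L
k = ln2 / t½ = 0.693147 / 16.6 = 0.04176 h⁻¹
C = C₀ · e^(−k·t) = 4.194 × e^(−0.04176 × 66.3)
  = 4.194 × 0.06274 = 0.2631 mg/L
Convert: 0.2631 mg/L × 1000 = 263.1 ng/mL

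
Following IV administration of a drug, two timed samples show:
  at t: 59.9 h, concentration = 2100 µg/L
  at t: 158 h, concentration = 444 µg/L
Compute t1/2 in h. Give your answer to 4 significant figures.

k = ln(C₁/C₂) / (t₂ − t₁) = ln(2100/444) / (158 − 59.9)
  = 1.554 / 98.10 = 0.01584 h⁻¹
t½ = ln2 / k = 0.693147 / 0.01584 = 43.76 h

43.76 h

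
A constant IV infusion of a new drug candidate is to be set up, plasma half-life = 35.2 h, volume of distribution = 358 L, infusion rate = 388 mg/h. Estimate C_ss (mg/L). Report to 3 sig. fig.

k = ln2 / t½ = 0.693147 / 35.2 = 0.01969 h⁻¹
CL = k × Vd = 0.01969 × 358 = 7.049 L/h
At steady state Css = R₀ / CL = 388 / 7.049 = 55.04 mg/L

55.0 mg/L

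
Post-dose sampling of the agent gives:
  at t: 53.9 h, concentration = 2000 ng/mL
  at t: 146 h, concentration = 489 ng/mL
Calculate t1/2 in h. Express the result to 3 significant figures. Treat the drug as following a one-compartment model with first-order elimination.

k = ln(C₁/C₂) / (t₂ − t₁) = ln(2000/489) / (146 − 53.9)
  = 1.409 / 92.10 = 0.01530 h⁻¹
t½ = ln2 / k = 0.693147 / 0.01530 = 45.30 h

45.3 h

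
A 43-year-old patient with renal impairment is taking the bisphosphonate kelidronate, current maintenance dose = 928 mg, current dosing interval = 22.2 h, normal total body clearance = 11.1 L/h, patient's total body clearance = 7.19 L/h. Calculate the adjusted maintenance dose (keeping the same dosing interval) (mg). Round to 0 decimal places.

601 mg

To keep the same average steady-state level, dosing rate must scale with clearance.
CL ratio = 7.19 / 11.1 = 0.6477
New dose (same interval) = 928 × 0.6477 = 601.1 mg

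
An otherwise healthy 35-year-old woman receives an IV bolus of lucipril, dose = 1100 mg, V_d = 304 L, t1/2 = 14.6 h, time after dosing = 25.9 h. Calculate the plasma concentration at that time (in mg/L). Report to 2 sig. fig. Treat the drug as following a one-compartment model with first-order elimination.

C₀ = Dose / Vd = 1100 / 304 = 3.618 mg/L
k = ln2 / t½ = 0.693147 / 14.6 = 0.04748 h⁻¹
C = C₀ · e^(−k·t) = 3.618 × e^(−0.04748 × 25.9)
  = 3.618 × 0.2924 = 1.058 mg/L

1.1 mg/L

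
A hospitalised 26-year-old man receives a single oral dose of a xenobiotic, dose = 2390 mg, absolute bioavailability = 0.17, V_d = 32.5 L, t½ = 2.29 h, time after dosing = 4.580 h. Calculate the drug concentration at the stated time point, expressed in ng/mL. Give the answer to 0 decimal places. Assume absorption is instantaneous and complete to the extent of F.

Amount reaching circulation = F × Dose = 0.17 × 2390 = 406.3 mg
C₀ = F·Dose / Vd = 406.3 / 32.5 = 12.50 mg/L
k = ln2 / t½ = 0.693147 / 2.29 = 0.3027 h⁻¹
t / t½ = 4.580 / 2.29 = 2 half-lives
C = C₀ × (1/2)^2 = 12.50 × 0.2500 = 3.125 mg/L
Convert: 3.125 mg/L × 1000 = 3125 ng/mL

3125 ng/mL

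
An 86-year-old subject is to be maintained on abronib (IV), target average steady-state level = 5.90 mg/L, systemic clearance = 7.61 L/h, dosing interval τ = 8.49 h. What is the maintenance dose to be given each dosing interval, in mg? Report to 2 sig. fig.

380 mg

At steady state, Dose/τ = Css × CL.
Dose = Css × CL × τ = 5.90 × 7.610 × 8.49 = 381.2 mg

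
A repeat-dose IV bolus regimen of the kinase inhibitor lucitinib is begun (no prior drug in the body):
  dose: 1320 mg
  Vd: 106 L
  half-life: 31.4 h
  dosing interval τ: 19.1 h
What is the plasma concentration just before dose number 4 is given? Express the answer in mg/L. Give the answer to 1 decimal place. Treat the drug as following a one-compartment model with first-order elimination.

C₀ per dose = Dose / Vd = 1320 / 106 = 12.45 mg/L
k = ln2 / t½ = 0.693147 / 31.4 = 0.02207 h⁻¹
Fraction remaining after one interval: r = e^(−kτ) = e^(−0.02207 × 19.1) = 0.6560
Before dose 4, 3 doses have been given (aged 1τ, 2τ, 3τ).
C_trough = C₀ × (r + r² + … + r^3) = C₀ × r(1−r^3)/(1−r)
        = 12.45 × 0.6560 × (1 − 0.2823) / (1 − 0.6560) = 17.04 mg/L

17.0 mg/L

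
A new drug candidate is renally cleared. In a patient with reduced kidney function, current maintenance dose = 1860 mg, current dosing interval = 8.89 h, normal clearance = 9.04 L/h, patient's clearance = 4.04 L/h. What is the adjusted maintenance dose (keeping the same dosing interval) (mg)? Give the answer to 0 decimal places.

831 mg

To keep the same average steady-state level, dosing rate must scale with clearance.
CL ratio = 4.04 / 9.04 = 0.4469
New dose (same interval) = 1860 × 0.4469 = 831.2 mg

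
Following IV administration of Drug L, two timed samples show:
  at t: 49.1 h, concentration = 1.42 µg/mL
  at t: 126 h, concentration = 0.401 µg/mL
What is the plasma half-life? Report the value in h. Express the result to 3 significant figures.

42.2 h

k = ln(C₁/C₂) / (t₂ − t₁) = ln(1.42/0.401) / (126 − 49.1)
  = 1.264 / 76.90 = 0.01644 h⁻¹
t½ = ln2 / k = 0.693147 / 0.01644 = 42.16 h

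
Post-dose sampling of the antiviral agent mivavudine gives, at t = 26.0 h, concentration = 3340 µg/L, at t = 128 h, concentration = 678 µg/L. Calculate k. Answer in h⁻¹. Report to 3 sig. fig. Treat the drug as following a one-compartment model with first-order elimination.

k = ln(C₁/C₂) / (t₂ − t₁) = ln(3340/678) / (128 − 26.0)
  = 1.595 / 102.0 = 0.01564 h⁻¹

0.0156 h⁻¹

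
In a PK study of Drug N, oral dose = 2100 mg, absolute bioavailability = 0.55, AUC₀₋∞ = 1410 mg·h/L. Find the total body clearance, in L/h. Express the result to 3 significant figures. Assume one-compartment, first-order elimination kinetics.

0.819 L/h

CL = F·Dose / AUC = 0.55 × 2100 / 1410 = 0.8191 L/h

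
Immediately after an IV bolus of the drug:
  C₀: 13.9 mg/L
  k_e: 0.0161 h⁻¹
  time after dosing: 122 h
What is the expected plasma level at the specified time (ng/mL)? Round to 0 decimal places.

1950 ng/mL

C = C₀ · e^(−k·t) = 13.90 × e^(−0.01610 × 122)
  = 13.90 × 0.1403 = 1.950 mg/L
Convert: 1.950 mg/L × 1000 = 1950 ng/mL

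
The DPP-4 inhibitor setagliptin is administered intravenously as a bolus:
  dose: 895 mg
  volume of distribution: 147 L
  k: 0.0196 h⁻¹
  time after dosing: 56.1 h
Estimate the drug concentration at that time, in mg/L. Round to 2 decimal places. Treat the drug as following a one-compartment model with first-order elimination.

2.03 mg/L

C₀ = Dose / Vd = 895.0 / 147 = 6.088 mg/L
C = C₀ · e^(−k·t) = 6.088 × e^(−0.01960 × 56.1)
  = 6.088 × 0.3330 = 2.027 mg/L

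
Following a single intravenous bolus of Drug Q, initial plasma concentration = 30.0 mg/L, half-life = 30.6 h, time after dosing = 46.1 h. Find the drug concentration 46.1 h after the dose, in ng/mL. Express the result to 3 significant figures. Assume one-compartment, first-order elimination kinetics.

10600 ng/mL

k = ln2 / t½ = 0.693147 / 30.6 = 0.02265 h⁻¹
C = C₀ · e^(−k·t) = 30.00 × e^(−0.02265 × 46.1)
  = 30.00 × 0.3520 = 10.56 mg/L
Convert: 10.56 mg/L × 1000 = 10560 ng/mL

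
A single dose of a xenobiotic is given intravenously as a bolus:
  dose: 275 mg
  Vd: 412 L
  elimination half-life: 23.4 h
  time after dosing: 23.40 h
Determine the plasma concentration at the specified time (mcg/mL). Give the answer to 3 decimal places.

C₀ = Dose / Vd = 275.0 / 412 = 0.6675 mg/L
k = ln2 / t½ = 0.693147 / 23.4 = 0.02962 h⁻¹
t / t½ = 23.40 / 23.4 = 1 half-lives
C = C₀ × (1/2)^1 = 0.6675 × 0.5000 = 0.3338 mg/L
(0.3338 mg/L = 0.3338 mcg/mL)

0.334 mcg/mL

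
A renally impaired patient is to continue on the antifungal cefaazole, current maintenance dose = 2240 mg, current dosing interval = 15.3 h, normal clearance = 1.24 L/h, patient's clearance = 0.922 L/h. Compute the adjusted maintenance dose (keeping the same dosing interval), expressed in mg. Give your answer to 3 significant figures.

1670 mg

To keep the same average steady-state level, dosing rate must scale with clearance.
CL ratio = 0.922 / 1.24 = 0.7435
New dose (same interval) = 2240 × 0.7435 = 1665 mg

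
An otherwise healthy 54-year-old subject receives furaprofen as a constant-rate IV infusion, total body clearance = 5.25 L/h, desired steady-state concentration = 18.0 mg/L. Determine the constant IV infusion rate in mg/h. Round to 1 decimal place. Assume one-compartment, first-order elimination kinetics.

At steady state, infusion rate R₀ = Css × CL = 18.0 × 5.250 = 94.50 mg/h

94.5 mg/h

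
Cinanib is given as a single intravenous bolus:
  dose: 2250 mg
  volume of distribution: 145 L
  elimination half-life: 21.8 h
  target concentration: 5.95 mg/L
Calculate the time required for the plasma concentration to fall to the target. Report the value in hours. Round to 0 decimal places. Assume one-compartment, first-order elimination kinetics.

C₀ = Dose / Vd = 2250 / 145 = 15.52 mg/L
k = ln2 / t½ = 0.693147 / 21.8 = 0.03180 h⁻¹
t = ln(C₀ / C) / k = ln(15.52 / 5.95) / 0.03180
  = ln(2.608) / 0.03180 = 0.9586 / 0.03180 = 30.14 h

30 h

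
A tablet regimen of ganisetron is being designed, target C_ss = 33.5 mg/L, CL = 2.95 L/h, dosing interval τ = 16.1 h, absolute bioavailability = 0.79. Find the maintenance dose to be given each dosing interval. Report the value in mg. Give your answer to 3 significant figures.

2010 mg

At steady state, F × (Dose/τ) = Css × CL.
Dose = Css × CL × τ / F = 33.5 × 2.950 × 16.1 / 0.79 = 2014 mg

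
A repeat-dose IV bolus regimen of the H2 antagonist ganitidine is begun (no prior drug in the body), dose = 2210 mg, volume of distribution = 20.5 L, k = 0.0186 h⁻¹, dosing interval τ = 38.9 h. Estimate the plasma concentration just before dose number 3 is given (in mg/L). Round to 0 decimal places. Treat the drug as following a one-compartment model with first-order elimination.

78 mg/L

C₀ per dose = Dose / Vd = 2210 / 20.5 = 107.8 mg/L
Fraction remaining after one interval: r = e^(−kτ) = e^(−0.01860 × 38.9) = 0.4850
Before dose 3, 2 doses have been given (aged 1τ, 2τ).
C_trough = C₀ × (r + r²) = 107.8 × (0.4850 + 0.2352) = 77.64 mg/L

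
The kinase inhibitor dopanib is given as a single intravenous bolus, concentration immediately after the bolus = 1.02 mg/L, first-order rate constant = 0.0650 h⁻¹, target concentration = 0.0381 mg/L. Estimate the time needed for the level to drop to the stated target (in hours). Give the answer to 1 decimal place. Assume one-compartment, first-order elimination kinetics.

t = ln(C₀ / C) / k = ln(1.020 / 0.0381) / 0.06500
  = ln(26.77) / 0.06500 = 3.287 / 0.06500 = 50.57 h

50.6 h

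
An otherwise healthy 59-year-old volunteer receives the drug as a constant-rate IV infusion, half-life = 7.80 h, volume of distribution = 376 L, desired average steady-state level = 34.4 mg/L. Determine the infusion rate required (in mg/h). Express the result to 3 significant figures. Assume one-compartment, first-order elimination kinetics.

1150 mg/h

k = ln2 / t½ = 0.693147 / 7.80 = 0.08887 h⁻¹
CL = k × Vd = 0.08887 × 376 = 33.42 L/h
At steady state, infusion rate R₀ = Css × CL = 34.4 × 33.42 = 1150 mg/h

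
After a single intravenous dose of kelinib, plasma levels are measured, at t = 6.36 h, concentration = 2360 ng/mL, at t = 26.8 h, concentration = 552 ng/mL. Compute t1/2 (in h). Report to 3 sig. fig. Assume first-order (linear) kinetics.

k = ln(C₁/C₂) / (t₂ − t₁) = ln(2360/552) / (26.8 − 6.36)
  = 1.453 / 20.44 = 0.07109 h⁻¹
t½ = ln2 / k = 0.693147 / 0.07109 = 9.750 h

9.75 h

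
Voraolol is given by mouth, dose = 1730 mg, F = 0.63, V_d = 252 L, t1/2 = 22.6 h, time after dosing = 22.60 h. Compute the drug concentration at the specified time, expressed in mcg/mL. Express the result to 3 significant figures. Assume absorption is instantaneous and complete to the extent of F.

2.16 mcg/mL

Amount reaching circulation = F × Dose = 0.63 × 1730 = 1090 mg
C₀ = F·Dose / Vd = 1090 / 252 = 4.325 mg/L
k = ln2 / t½ = 0.693147 / 22.6 = 0.03067 h⁻¹
t / t½ = 22.60 / 22.6 = 1 half-lives
C = C₀ × (1/2)^1 = 4.325 × 0.5000 = 2.163 mg/L
(2.163 mg/L = 2.163 mcg/mL)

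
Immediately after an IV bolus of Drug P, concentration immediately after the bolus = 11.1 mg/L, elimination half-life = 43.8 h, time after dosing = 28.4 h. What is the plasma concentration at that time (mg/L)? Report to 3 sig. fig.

7.08 mg/L

k = ln2 / t½ = 0.693147 / 43.8 = 0.01583 h⁻¹
C = C₀ · e^(−k·t) = 11.10 × e^(−0.01583 × 28.4)
  = 11.10 × 0.6379 = 7.081 mg/L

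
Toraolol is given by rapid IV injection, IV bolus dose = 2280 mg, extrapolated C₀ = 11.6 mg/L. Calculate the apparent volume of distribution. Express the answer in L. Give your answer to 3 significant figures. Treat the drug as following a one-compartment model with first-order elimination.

197 L

Vd = Dose / C₀ = 2280 / 11.6 = 196.6 L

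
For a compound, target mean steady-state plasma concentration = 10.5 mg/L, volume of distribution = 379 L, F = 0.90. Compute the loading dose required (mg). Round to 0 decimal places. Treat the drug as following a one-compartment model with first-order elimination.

4422 mg

LD = Css × Vd / F = 10.5 × 379 / 0.90 = 4422 mg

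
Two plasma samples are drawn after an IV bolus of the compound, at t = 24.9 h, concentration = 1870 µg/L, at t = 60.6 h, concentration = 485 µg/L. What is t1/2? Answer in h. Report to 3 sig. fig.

18.3 h

k = ln(C₁/C₂) / (t₂ − t₁) = ln(1870/485) / (60.6 − 24.9)
  = 1.350 / 35.70 = 0.03782 h⁻¹
t½ = ln2 / k = 0.693147 / 0.03782 = 18.33 h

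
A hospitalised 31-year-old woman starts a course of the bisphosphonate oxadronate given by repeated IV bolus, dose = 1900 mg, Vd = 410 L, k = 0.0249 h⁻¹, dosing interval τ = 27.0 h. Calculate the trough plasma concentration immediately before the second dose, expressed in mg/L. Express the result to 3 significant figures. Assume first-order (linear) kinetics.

2.37 mg/L

C₀ per dose = Dose / Vd = 1900 / 410 = 4.634 mg/L
Fraction remaining after one interval: r = e^(−kτ) = e^(−0.02490 × 27.0) = 0.5105
Before dose 2, 1 dose has been given (aged 1τ).
C_trough = C₀ × r = 4.634 × 0.5105 = 2.366 mg/L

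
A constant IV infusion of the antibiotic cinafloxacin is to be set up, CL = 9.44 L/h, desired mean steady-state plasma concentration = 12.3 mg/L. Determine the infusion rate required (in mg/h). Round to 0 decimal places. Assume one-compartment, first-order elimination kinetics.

116 mg/h

At steady state, infusion rate R₀ = Css × CL = 12.3 × 9.440 = 116.1 mg/h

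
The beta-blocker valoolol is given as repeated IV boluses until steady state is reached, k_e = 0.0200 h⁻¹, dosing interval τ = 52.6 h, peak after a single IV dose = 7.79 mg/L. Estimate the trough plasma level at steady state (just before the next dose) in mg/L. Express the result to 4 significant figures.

e^(−kτ) = e^(−0.02000 × 52.6) = 0.3492
Accumulation ratio R = 1 / (1 − e^(−kτ)) = 1 / (1 − 0.3492) = 1.537
Steady-state trough = C₀ × R × e^(−kτ) = 7.79 × 1.537 × 0.3492 = 4.181 mg/L

4.181 mg/L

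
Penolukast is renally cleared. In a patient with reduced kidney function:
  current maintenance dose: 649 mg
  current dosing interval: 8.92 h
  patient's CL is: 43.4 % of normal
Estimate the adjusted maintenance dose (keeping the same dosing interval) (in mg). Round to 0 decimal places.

To keep the same average steady-state level, dosing rate must scale with clearance.
CL ratio = 43.4 / 100 = 0.4340
New dose (same interval) = 649 × 0.4340 = 281.7 mg

282 mg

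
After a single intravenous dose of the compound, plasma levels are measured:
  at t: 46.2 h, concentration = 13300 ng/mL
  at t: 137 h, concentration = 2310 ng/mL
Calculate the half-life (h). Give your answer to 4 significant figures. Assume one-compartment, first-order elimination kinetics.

k = ln(C₁/C₂) / (t₂ − t₁) = ln(13300/2310) / (137 − 46.2)
  = 1.751 / 90.80 = 0.01928 h⁻¹
t½ = ln2 / k = 0.693147 / 0.01928 = 35.95 h

35.95 h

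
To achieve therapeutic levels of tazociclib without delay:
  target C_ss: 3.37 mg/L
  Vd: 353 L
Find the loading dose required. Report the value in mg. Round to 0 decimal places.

LD = Css × Vd = 3.37 × 353 = 1190 mg

1190 mg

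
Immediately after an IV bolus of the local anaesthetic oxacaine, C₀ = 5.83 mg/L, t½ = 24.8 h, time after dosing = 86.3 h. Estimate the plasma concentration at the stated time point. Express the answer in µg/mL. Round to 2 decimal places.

k = ln2 / t½ = 0.693147 / 24.8 = 0.02795 h⁻¹
C = C₀ · e^(−k·t) = 5.830 × e^(−0.02795 × 86.3)
  = 5.830 × 0.08963 = 0.5225 mg/L
(0.5225 mg/L = 0.5225 µg/mL)

0.52 µg/mL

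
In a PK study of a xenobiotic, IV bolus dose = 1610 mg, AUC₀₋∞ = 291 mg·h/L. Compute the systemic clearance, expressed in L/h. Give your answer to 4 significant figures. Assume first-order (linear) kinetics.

CL = Dose / AUC = 1610 / 291 = 5.533 L/h

5.533 L/h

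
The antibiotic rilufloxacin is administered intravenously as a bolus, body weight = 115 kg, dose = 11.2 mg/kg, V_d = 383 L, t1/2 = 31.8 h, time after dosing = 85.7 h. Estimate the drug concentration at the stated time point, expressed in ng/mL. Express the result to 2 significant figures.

520 ng/mL

Total dose = 11.2 × 115 = 1288 mg
C₀ = Dose / Vd = 1288 / 383 = 3.363 mg/L
k = ln2 / t½ = 0.693147 / 31.8 = 0.02180 h⁻¹
C = C₀ · e^(−k·t) = 3.363 × e^(−0.02180 × 85.7)
  = 3.363 × 0.1544 = 0.5192 mg/L
Convert: 0.5192 mg/L × 1000 = 519.2 ng/mL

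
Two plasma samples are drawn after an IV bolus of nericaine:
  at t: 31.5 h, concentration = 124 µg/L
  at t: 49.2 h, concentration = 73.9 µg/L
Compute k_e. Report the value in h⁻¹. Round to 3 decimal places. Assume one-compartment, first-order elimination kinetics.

0.029 h⁻¹

k = ln(C₁/C₂) / (t₂ − t₁) = ln(124/73.9) / (49.2 − 31.5)
  = 0.5176 / 17.70 = 0.02924 h⁻¹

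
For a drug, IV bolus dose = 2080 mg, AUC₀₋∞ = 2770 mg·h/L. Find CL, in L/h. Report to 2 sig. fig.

0.75 L/h

CL = Dose / AUC = 2080 / 2770 = 0.7509 L/h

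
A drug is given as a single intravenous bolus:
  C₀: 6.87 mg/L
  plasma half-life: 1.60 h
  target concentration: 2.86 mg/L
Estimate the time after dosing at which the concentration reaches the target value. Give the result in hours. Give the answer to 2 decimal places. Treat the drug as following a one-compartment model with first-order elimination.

2.02 h

k = ln2 / t½ = 0.693147 / 1.60 = 0.4332 h⁻¹
t = ln(C₀ / C) / k = ln(6.870 / 2.86) / 0.4332
  = ln(2.402) / 0.4332 = 0.8763 / 0.4332 = 2.023 h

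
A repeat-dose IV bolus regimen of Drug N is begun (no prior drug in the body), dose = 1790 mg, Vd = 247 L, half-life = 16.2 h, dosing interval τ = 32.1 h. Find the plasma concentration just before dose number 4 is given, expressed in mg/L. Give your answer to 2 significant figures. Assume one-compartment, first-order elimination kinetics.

C₀ per dose = Dose / Vd = 1790 / 247 = 7.247 mg/L
k = ln2 / t½ = 0.693147 / 16.2 = 0.04279 h⁻¹
Fraction remaining after one interval: r = e^(−kτ) = e^(−0.04279 × 32.1) = 0.2532
Before dose 4, 3 doses have been given (aged 1τ, 2τ, 3τ).
C_trough = C₀ × (r + r² + … + r^3) = C₀ × r(1−r^3)/(1−r)
        = 7.247 × 0.2532 × (1 − 0.01623) / (1 − 0.2532) = 2.417 mg/L

2.4 mg/L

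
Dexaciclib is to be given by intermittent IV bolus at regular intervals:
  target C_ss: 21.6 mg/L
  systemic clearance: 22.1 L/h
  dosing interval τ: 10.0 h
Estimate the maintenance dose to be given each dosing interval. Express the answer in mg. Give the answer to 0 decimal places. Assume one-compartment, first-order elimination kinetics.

At steady state, Dose/τ = Css × CL.
Dose = Css × CL × τ = 21.6 × 22.10 × 10.0 = 4774 mg

4774 mg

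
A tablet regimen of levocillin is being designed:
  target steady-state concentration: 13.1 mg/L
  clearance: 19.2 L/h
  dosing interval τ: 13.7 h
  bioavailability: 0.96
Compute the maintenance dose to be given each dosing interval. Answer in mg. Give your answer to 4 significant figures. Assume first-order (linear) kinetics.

At steady state, F × (Dose/τ) = Css × CL.
Dose = Css × CL × τ / F = 13.1 × 19.20 × 13.7 / 0.96 = 3589 mg

3589 mg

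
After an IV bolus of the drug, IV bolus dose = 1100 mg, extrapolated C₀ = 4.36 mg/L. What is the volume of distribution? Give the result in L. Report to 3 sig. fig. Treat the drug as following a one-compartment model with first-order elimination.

Vd = Dose / C₀ = 1100 / 4.36 = 252.3 L

252 L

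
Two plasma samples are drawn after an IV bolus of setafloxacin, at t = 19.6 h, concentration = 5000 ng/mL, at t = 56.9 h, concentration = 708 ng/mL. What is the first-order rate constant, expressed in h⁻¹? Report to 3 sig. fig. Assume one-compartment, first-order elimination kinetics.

0.0524 h⁻¹

k = ln(C₁/C₂) / (t₂ − t₁) = ln(5000/708) / (56.9 − 19.6)
  = 1.955 / 37.30 = 0.05241 h⁻¹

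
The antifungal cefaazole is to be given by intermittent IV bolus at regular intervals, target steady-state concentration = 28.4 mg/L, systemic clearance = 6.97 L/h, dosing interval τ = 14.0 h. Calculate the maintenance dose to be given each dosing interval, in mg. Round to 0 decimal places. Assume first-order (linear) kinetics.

At steady state, Dose/τ = Css × CL.
Dose = Css × CL × τ = 28.4 × 6.970 × 14.0 = 2771 mg

2771 mg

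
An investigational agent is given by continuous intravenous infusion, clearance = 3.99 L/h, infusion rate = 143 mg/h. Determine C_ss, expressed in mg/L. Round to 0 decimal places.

36 mg/L

At steady state Css = R₀ / CL = 143 / 3.990 = 35.84 mg/L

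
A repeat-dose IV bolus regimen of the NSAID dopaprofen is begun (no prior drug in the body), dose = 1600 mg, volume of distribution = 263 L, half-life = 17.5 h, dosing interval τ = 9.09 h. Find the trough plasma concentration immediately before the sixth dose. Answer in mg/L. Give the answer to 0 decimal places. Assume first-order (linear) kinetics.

C₀ per dose = Dose / Vd = 1600 / 263 = 6.084 mg/L
k = ln2 / t½ = 0.693147 / 17.5 = 0.03961 h⁻¹
Fraction remaining after one interval: r = e^(−kτ) = e^(−0.03961 × 9.09) = 0.6976
Before dose 6, 5 doses have been given (aged 1τ, 2τ, 3τ, 4τ, 5τ).
C_trough = C₀ × (r + r² + … + r^5) = C₀ × r(1−r^5)/(1−r)
        = 6.084 × 0.6976 × (1 − 0.1652) / (1 − 0.6976) = 11.72 mg/L

12 mg/L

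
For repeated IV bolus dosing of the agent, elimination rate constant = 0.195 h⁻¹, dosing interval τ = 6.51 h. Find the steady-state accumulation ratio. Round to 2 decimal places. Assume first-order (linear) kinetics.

e^(−kτ) = e^(−0.1950 × 6.51) = 0.2810
Accumulation ratio R = 1 / (1 − e^(−kτ)) = 1 / (1 − 0.2810) = 1.391

1.39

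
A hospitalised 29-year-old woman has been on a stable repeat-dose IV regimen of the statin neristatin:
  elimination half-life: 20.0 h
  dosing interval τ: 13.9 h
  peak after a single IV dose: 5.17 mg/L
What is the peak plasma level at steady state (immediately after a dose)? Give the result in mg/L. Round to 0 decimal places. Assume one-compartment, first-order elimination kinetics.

14 mg/L

k = ln2 / t½ = 0.693147 / 20.0 = 0.03466 h⁻¹
e^(−kτ) = e^(−0.03466 × 13.9) = 0.6177
Accumulation ratio R = 1 / (1 − e^(−kτ)) = 1 / (1 − 0.6177) = 2.616
Steady-state peak = C₀ × R = 5.17 × 2.616 = 13.52 mg/L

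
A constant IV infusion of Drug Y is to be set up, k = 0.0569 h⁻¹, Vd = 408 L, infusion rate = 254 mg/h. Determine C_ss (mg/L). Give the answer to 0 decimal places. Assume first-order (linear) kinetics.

CL = k × Vd = 0.05690 × 408 = 23.22 L/h
At steady state Css = R₀ / CL = 254 / 23.22 = 10.94 mg/L

11 mg/L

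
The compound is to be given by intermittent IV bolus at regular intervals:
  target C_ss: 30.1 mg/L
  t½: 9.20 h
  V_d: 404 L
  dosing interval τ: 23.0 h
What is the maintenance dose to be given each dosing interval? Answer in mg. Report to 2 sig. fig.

k = ln2 / t½ = 0.693147 / 9.20 = 0.07534 h⁻¹
CL = k × Vd = 0.07534 × 404 = 30.44 L/h
At steady state, Dose/τ = Css × CL.
Dose = Css × CL × τ = 30.1 × 30.44 × 23.0 = 21070 mg

21000 mg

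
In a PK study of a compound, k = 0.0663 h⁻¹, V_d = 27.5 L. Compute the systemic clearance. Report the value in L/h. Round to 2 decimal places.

CL = k × Vd = 0.0663 × 27.5 = 1.823 L/h

1.82 L/h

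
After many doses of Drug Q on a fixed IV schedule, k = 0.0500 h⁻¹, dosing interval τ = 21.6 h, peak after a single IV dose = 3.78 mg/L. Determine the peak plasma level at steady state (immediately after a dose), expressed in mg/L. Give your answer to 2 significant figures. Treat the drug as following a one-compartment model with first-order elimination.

e^(−kτ) = e^(−0.05000 × 21.6) = 0.3396
Accumulation ratio R = 1 / (1 − e^(−kτ)) = 1 / (1 − 0.3396) = 1.514
Steady-state peak = C₀ × R = 3.78 × 1.514 = 5.723 mg/L

5.7 mg/L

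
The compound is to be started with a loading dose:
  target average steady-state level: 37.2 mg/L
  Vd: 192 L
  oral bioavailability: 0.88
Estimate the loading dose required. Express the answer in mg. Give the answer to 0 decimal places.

8116 mg

LD = Css × Vd / F = 37.2 × 192 / 0.88 = 8116 mg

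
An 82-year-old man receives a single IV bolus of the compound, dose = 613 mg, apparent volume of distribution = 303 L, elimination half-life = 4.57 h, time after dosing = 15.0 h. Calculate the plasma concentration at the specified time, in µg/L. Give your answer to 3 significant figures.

C₀ = Dose / Vd = 613.0 / 303 = 2.023 mg/L
k = ln2 / t½ = 0.693147 / 4.57 = 0.1517 h⁻¹
C = C₀ · e^(−k·t) = 2.023 × e^(−0.1517 × 15.0)
  = 2.023 × 0.1027 = 0.2078 mg/L
Convert: 0.2078 mg/L × 1000 = 207.8 µg/L

208 µg/L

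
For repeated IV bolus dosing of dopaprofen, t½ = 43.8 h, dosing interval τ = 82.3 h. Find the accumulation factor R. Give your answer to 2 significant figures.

k = ln2 / t½ = 0.693147 / 43.8 = 0.01583 h⁻¹
e^(−kτ) = e^(−0.01583 × 82.3) = 0.2718
Accumulation ratio R = 1 / (1 − e^(−kτ)) = 1 / (1 − 0.2718) = 1.373

1.4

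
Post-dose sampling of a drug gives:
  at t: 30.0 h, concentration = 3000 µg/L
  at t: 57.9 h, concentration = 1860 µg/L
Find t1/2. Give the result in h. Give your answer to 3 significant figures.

40.5 h

k = ln(C₁/C₂) / (t₂ − t₁) = ln(3000/1860) / (57.9 − 30.0)
  = 0.4780 / 27.90 = 0.01713 h⁻¹
t½ = ln2 / k = 0.693147 / 0.01713 = 40.46 h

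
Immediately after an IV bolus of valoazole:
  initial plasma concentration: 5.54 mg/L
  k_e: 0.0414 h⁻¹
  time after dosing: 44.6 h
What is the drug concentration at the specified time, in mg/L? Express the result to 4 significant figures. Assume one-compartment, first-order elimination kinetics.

C = C₀ · e^(−k·t) = 5.540 × e^(−0.04140 × 44.6)
  = 5.540 × 0.1578 = 0.8742 mg/L

0.8742 mg/L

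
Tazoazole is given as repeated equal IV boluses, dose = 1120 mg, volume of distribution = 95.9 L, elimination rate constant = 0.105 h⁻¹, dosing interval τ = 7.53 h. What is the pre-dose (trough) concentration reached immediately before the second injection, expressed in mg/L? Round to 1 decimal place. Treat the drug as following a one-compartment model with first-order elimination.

C₀ per dose = Dose / Vd = 1120 / 95.9 = 11.68 mg/L
Fraction remaining after one interval: r = e^(−kτ) = e^(−0.1050 × 7.53) = 0.4535
Before dose 2, 1 dose has been given (aged 1τ).
C_trough = C₀ × r = 11.68 × 0.4535 = 5.297 mg/L

5.3 mg/L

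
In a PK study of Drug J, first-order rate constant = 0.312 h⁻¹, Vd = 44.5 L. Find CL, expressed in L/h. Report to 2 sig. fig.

14 L/h

CL = k × Vd = 0.312 × 44.5 = 13.88 L/h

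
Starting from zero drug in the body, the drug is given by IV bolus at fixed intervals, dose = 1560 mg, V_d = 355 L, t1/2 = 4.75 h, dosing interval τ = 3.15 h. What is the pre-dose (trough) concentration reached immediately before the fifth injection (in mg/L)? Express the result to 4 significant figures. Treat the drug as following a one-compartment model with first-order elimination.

6.333 mg/L

C₀ per dose = Dose / Vd = 1560 / 355 = 4.394 mg/L
k = ln2 / t½ = 0.693147 / 4.75 = 0.1459 h⁻¹
Fraction remaining after one interval: r = e^(−kτ) = e^(−0.1459 × 3.15) = 0.6315
Before dose 5, 4 doses have been given (aged 1τ, 2τ, 3τ, 4τ).
C_trough = C₀ × (r + r² + … + r^4) = C₀ × r(1−r^4)/(1−r)
        = 4.394 × 0.6315 × (1 − 0.1590) / (1 − 0.6315) = 6.333 mg/L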